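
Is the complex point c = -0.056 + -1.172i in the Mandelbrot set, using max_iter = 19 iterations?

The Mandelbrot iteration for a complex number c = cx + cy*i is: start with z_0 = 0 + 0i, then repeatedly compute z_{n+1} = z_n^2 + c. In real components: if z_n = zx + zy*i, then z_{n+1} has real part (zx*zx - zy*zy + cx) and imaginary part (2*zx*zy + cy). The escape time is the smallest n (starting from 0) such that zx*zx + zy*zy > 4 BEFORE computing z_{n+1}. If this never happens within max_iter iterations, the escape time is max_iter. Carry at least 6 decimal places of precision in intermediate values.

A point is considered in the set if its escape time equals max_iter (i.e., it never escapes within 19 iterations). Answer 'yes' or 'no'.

Answer: no

Derivation:
z_0 = 0 + 0i, c = -0.0560 + -1.1720i
Iter 1: z = -0.0560 + -1.1720i, |z|^2 = 1.3767
Iter 2: z = -1.4264 + -1.0407i, |z|^2 = 3.1179
Iter 3: z = 0.8956 + 1.7971i, |z|^2 = 4.0317
Escaped at iteration 3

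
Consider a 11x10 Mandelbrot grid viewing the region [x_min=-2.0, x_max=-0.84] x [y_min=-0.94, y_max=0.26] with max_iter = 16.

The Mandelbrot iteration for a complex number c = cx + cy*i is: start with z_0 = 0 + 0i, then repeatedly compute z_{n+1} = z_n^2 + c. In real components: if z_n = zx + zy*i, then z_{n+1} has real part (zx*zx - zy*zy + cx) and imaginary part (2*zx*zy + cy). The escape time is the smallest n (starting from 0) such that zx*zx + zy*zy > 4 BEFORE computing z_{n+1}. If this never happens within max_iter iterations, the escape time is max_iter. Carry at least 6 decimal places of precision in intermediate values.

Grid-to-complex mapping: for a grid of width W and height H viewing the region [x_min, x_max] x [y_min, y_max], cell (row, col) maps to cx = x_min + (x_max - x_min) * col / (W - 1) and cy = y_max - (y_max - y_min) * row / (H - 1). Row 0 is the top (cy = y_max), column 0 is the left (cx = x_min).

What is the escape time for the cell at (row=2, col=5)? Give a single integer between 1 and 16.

Answer: 16

Derivation:
z_0 = 0 + 0i, c = -1.4200 + -0.0067i
Iter 1: z = -1.4200 + -0.0067i, |z|^2 = 2.0164
Iter 2: z = 0.5964 + 0.0123i, |z|^2 = 0.3558
Iter 3: z = -1.0645 + 0.0080i, |z|^2 = 1.1332
Iter 4: z = -0.2869 + -0.0236i, |z|^2 = 0.0829
Iter 5: z = -1.3383 + 0.0069i, |z|^2 = 1.7910
Iter 6: z = 0.3709 + -0.0251i, |z|^2 = 0.1382
Iter 7: z = -1.2831 + -0.0253i, |z|^2 = 1.6469
Iter 8: z = 0.2256 + 0.0582i, |z|^2 = 0.0543
Iter 9: z = -1.3725 + 0.0196i, |z|^2 = 1.8841
Iter 10: z = 0.4633 + -0.0605i, |z|^2 = 0.2183
Iter 11: z = -1.2090 + -0.0627i, |z|^2 = 1.4656
Iter 12: z = 0.0378 + 0.1450i, |z|^2 = 0.0224
Iter 13: z = -1.4396 + 0.0043i, |z|^2 = 2.0724
Iter 14: z = 0.6524 + -0.0190i, |z|^2 = 0.4260
Iter 15: z = -0.9947 + -0.0315i, |z|^2 = 0.9905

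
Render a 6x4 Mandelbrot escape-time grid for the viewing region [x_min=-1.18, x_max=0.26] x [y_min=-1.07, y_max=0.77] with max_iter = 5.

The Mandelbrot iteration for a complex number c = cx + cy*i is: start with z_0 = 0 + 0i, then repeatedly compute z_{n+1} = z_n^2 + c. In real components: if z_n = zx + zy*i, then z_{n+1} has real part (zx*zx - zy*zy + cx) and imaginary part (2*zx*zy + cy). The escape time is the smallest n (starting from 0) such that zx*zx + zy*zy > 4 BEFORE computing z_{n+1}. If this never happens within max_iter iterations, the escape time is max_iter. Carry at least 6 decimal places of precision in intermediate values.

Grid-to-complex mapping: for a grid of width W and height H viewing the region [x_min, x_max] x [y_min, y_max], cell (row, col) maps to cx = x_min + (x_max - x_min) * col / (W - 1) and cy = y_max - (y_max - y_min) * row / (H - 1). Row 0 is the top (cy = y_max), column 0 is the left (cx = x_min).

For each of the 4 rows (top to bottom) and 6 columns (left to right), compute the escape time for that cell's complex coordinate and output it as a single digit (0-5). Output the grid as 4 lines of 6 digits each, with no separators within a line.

Answer: 345555
555555
555555
333553

Derivation:
(row=0, col=0): c = -1.1800 + 0.7700i → escape time 3
(row=0, col=1): c = -0.8920 + 0.7700i → escape time 4
(row=0, col=2): c = -0.6040 + 0.7700i → escape time 5
(row=0, col=3): c = -0.3160 + 0.7700i → escape time 5
(row=0, col=4): c = -0.0280 + 0.7700i → escape time 5
(row=0, col=5): c = 0.2600 + 0.7700i → escape time 5
(row=1, col=0): c = -1.1800 + 0.1567i → escape time 5
(row=1, col=1): c = -0.8920 + 0.1567i → escape time 5
(row=1, col=2): c = -0.6040 + 0.1567i → escape time 5
(row=1, col=3): c = -0.3160 + 0.1567i → escape time 5
(row=1, col=4): c = -0.0280 + 0.1567i → escape time 5
(row=1, col=5): c = 0.2600 + 0.1567i → escape time 5
(row=2, col=0): c = -1.1800 + -0.4567i → escape time 5
(row=2, col=1): c = -0.8920 + -0.4567i → escape time 5
(row=2, col=2): c = -0.6040 + -0.4567i → escape time 5
(row=2, col=3): c = -0.3160 + -0.4567i → escape time 5
(row=2, col=4): c = -0.0280 + -0.4567i → escape time 5
(row=2, col=5): c = 0.2600 + -0.4567i → escape time 5
(row=3, col=0): c = -1.1800 + -1.0700i → escape time 3
(row=3, col=1): c = -0.8920 + -1.0700i → escape time 3
(row=3, col=2): c = -0.6040 + -1.0700i → escape time 3
(row=3, col=3): c = -0.3160 + -1.0700i → escape time 5
(row=3, col=4): c = -0.0280 + -1.0700i → escape time 5
(row=3, col=5): c = 0.2600 + -1.0700i → escape time 3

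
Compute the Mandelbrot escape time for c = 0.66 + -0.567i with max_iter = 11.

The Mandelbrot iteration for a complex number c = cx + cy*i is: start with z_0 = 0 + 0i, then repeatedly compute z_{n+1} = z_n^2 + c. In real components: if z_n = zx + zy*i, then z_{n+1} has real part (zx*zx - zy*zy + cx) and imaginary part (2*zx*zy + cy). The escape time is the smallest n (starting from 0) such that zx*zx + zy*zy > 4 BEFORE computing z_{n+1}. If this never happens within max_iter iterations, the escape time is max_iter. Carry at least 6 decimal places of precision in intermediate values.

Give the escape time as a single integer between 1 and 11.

Answer: 3

Derivation:
z_0 = 0 + 0i, c = 0.6600 + -0.5670i
Iter 1: z = 0.6600 + -0.5670i, |z|^2 = 0.7571
Iter 2: z = 0.7741 + -1.3154i, |z|^2 = 2.3296
Iter 3: z = -0.4711 + -2.6036i, |z|^2 = 7.0007
Escaped at iteration 3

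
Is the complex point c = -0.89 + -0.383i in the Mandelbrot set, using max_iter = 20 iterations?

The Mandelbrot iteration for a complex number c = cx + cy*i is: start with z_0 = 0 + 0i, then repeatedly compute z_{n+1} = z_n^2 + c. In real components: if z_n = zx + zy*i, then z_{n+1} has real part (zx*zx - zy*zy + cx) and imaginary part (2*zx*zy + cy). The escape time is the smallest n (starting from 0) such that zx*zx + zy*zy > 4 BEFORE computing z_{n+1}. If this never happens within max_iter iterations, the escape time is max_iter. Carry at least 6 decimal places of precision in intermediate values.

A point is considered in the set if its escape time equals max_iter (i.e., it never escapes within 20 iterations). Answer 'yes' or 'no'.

Answer: no

Derivation:
z_0 = 0 + 0i, c = -0.8900 + -0.3830i
Iter 1: z = -0.8900 + -0.3830i, |z|^2 = 0.9388
Iter 2: z = -0.2446 + 0.2987i, |z|^2 = 0.1491
Iter 3: z = -0.9194 + -0.5291i, |z|^2 = 1.1253
Iter 4: z = -0.3246 + 0.5900i, |z|^2 = 0.4535
Iter 5: z = -1.1327 + -0.7661i, |z|^2 = 1.8699
Iter 6: z = -0.1939 + 1.3525i, |z|^2 = 1.8668
Iter 7: z = -2.6817 + -0.9074i, |z|^2 = 8.0147
Escaped at iteration 7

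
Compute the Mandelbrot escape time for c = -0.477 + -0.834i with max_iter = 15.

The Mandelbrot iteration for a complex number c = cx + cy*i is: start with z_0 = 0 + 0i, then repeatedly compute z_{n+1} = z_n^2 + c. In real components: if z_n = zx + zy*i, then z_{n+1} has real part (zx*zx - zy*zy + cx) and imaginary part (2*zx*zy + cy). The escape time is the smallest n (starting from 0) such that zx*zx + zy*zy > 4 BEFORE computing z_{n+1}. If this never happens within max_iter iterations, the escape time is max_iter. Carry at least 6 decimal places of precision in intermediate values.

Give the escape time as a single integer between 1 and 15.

Answer: 5

Derivation:
z_0 = 0 + 0i, c = -0.4770 + -0.8340i
Iter 1: z = -0.4770 + -0.8340i, |z|^2 = 0.9231
Iter 2: z = -0.9450 + -0.0384i, |z|^2 = 0.8945
Iter 3: z = 0.4146 + -0.7615i, |z|^2 = 0.7518
Iter 4: z = -0.8850 + -1.4654i, |z|^2 = 2.9307
Iter 5: z = -1.8413 + 1.7597i, |z|^2 = 6.4871
Escaped at iteration 5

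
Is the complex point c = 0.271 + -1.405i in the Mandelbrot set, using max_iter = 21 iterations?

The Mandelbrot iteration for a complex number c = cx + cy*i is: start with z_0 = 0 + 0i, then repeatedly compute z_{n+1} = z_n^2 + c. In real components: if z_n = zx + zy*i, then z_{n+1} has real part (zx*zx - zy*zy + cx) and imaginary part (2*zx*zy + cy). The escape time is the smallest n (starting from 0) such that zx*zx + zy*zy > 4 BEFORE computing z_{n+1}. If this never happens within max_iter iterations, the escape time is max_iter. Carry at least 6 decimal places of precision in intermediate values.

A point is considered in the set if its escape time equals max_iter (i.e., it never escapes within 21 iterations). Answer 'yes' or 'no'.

Answer: no

Derivation:
z_0 = 0 + 0i, c = 0.2710 + -1.4050i
Iter 1: z = 0.2710 + -1.4050i, |z|^2 = 2.0475
Iter 2: z = -1.6296 + -2.1665i, |z|^2 = 7.3493
Escaped at iteration 2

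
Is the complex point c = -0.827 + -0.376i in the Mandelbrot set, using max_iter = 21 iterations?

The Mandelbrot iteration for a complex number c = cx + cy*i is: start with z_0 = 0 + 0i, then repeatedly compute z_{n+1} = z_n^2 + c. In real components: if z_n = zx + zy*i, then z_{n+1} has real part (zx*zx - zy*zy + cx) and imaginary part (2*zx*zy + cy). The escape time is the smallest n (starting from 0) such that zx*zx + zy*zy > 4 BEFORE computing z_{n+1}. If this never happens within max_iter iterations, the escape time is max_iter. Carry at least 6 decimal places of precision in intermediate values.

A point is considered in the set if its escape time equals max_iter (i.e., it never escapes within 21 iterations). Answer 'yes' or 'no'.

z_0 = 0 + 0i, c = -0.8270 + -0.3760i
Iter 1: z = -0.8270 + -0.3760i, |z|^2 = 0.8253
Iter 2: z = -0.2844 + 0.2459i, |z|^2 = 0.1414
Iter 3: z = -0.8066 + -0.5159i, |z|^2 = 0.9167
Iter 4: z = -0.4426 + 0.4562i, |z|^2 = 0.4040
Iter 5: z = -0.8392 + -0.7798i, |z|^2 = 1.3124
Iter 6: z = -0.7309 + 0.9329i, |z|^2 = 1.4044
Iter 7: z = -1.1631 + -1.7396i, |z|^2 = 4.3792
Escaped at iteration 7

Answer: no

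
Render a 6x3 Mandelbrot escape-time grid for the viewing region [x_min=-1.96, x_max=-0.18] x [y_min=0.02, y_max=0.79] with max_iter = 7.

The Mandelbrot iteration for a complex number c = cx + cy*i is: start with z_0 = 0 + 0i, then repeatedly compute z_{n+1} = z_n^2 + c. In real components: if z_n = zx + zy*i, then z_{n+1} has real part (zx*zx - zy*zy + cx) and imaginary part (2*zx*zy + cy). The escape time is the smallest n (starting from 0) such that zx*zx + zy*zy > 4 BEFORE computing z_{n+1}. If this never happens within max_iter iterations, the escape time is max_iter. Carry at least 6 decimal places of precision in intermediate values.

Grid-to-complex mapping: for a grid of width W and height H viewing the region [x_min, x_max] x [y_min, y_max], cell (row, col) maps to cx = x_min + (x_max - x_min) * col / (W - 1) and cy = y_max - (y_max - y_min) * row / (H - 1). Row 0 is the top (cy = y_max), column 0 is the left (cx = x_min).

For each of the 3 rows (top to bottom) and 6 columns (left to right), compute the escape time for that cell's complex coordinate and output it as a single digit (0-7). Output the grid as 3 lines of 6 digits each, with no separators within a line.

(row=0, col=0): c = -1.9600 + 0.7900i → escape time 1
(row=0, col=1): c = -1.6040 + 0.7900i → escape time 3
(row=0, col=2): c = -1.2480 + 0.7900i → escape time 3
(row=0, col=3): c = -0.8920 + 0.7900i → escape time 4
(row=0, col=4): c = -0.5360 + 0.7900i → escape time 5
(row=0, col=5): c = -0.1800 + 0.7900i → escape time 7
(row=1, col=0): c = -1.9600 + 0.4050i → escape time 1
(row=1, col=1): c = -1.6040 + 0.4050i → escape time 3
(row=1, col=2): c = -1.2480 + 0.4050i → escape time 7
(row=1, col=3): c = -0.8920 + 0.4050i → escape time 7
(row=1, col=4): c = -0.5360 + 0.4050i → escape time 7
(row=1, col=5): c = -0.1800 + 0.4050i → escape time 7
(row=2, col=0): c = -1.9600 + 0.0200i → escape time 5
(row=2, col=1): c = -1.6040 + 0.0200i → escape time 7
(row=2, col=2): c = -1.2480 + 0.0200i → escape time 7
(row=2, col=3): c = -0.8920 + 0.0200i → escape time 7
(row=2, col=4): c = -0.5360 + 0.0200i → escape time 7
(row=2, col=5): c = -0.1800 + 0.0200i → escape time 7

Answer: 133457
137777
577777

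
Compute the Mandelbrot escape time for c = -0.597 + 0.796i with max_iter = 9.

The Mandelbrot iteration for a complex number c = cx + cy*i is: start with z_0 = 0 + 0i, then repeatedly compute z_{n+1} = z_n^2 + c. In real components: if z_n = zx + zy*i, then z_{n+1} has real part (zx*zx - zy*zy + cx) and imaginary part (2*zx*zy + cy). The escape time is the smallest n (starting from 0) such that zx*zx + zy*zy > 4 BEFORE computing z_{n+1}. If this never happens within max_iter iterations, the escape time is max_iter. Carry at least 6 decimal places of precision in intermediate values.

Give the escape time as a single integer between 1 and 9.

z_0 = 0 + 0i, c = -0.5970 + 0.7960i
Iter 1: z = -0.5970 + 0.7960i, |z|^2 = 0.9900
Iter 2: z = -0.8742 + -0.1544i, |z|^2 = 0.7881
Iter 3: z = 0.1434 + 1.0660i, |z|^2 = 1.1569
Iter 4: z = -1.7128 + 1.1017i, |z|^2 = 4.1474
Escaped at iteration 4

Answer: 4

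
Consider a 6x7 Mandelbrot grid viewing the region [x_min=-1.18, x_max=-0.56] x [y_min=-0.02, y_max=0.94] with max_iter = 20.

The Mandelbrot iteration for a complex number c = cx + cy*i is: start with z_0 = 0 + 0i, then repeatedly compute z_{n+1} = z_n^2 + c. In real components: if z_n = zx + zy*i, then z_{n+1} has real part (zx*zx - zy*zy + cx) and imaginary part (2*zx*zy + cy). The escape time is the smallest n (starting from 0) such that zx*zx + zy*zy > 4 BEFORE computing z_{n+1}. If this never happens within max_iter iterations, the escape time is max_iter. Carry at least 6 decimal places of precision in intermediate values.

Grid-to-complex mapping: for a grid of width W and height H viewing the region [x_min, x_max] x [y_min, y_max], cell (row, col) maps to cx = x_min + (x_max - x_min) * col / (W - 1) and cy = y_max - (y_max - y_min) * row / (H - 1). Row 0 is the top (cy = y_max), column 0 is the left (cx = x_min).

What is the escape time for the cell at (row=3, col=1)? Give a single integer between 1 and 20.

Answer: 5

Derivation:
z_0 = 0 + 0i, c = -1.0560 + 0.4600i
Iter 1: z = -1.0560 + 0.4600i, |z|^2 = 1.3267
Iter 2: z = -0.1525 + -0.5115i, |z|^2 = 0.2849
Iter 3: z = -1.2944 + 0.6160i, |z|^2 = 2.0549
Iter 4: z = 0.2401 + -1.1346i, |z|^2 = 1.3451
Iter 5: z = -2.2858 + -0.0848i, |z|^2 = 5.2321
Escaped at iteration 5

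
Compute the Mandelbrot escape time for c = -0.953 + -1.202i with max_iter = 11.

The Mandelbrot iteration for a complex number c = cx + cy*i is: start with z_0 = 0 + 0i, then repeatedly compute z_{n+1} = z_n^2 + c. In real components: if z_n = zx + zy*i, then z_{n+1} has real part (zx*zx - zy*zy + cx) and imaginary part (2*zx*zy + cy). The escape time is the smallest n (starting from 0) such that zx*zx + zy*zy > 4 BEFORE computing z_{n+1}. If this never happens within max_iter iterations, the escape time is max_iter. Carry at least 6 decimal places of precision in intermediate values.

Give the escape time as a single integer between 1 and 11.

Answer: 3

Derivation:
z_0 = 0 + 0i, c = -0.9530 + -1.2020i
Iter 1: z = -0.9530 + -1.2020i, |z|^2 = 2.3530
Iter 2: z = -1.4896 + 1.0890i, |z|^2 = 3.4048
Iter 3: z = 0.0799 + -4.4464i, |z|^2 = 19.7766
Escaped at iteration 3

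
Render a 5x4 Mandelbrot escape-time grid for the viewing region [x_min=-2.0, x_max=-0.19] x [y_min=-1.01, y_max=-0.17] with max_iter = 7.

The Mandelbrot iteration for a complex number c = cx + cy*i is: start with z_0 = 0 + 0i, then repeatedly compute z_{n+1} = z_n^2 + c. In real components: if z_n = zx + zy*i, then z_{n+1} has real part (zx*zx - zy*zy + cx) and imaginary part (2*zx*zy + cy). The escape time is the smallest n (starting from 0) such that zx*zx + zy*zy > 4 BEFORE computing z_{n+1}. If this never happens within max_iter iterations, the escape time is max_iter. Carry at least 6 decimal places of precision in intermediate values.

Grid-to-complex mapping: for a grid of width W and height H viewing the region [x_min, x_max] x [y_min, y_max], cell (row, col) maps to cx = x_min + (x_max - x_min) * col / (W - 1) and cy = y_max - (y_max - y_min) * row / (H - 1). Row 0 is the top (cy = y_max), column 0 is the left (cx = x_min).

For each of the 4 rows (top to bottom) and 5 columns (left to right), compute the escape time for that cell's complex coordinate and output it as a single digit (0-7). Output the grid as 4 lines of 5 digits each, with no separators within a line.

(row=0, col=0): c = -2.0000 + -0.1700i → escape time 1
(row=0, col=1): c = -1.5475 + -0.1700i → escape time 5
(row=0, col=2): c = -1.0950 + -0.1700i → escape time 7
(row=0, col=3): c = -0.6425 + -0.1700i → escape time 7
(row=0, col=4): c = -0.1900 + -0.1700i → escape time 7
(row=1, col=0): c = -2.0000 + -0.4500i → escape time 1
(row=1, col=1): c = -1.5475 + -0.4500i → escape time 3
(row=1, col=2): c = -1.0950 + -0.4500i → escape time 5
(row=1, col=3): c = -0.6425 + -0.4500i → escape time 7
(row=1, col=4): c = -0.1900 + -0.4500i → escape time 7
(row=2, col=0): c = -2.0000 + -0.7300i → escape time 1
(row=2, col=1): c = -1.5475 + -0.7300i → escape time 3
(row=2, col=2): c = -1.0950 + -0.7300i → escape time 3
(row=2, col=3): c = -0.6425 + -0.7300i → escape time 5
(row=2, col=4): c = -0.1900 + -0.7300i → escape time 7
(row=3, col=0): c = -2.0000 + -1.0100i → escape time 1
(row=3, col=1): c = -1.5475 + -1.0100i → escape time 2
(row=3, col=2): c = -1.0950 + -1.0100i → escape time 3
(row=3, col=3): c = -0.6425 + -1.0100i → escape time 4
(row=3, col=4): c = -0.1900 + -1.0100i → escape time 7

Answer: 15777
13577
13357
12347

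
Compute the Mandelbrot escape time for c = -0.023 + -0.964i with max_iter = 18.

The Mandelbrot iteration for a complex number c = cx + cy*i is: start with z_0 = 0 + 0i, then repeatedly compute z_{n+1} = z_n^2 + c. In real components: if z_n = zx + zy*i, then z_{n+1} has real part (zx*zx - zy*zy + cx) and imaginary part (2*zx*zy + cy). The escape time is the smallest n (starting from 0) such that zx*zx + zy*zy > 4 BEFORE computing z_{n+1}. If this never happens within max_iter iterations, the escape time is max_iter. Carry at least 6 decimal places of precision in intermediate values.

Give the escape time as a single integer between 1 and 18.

z_0 = 0 + 0i, c = -0.0230 + -0.9640i
Iter 1: z = -0.0230 + -0.9640i, |z|^2 = 0.9298
Iter 2: z = -0.9518 + -0.9197i, |z|^2 = 1.7516
Iter 3: z = 0.0371 + 0.7866i, |z|^2 = 0.6201
Iter 4: z = -0.6404 + -0.9056i, |z|^2 = 1.2303
Iter 5: z = -0.4331 + 0.1959i, |z|^2 = 0.2260
Iter 6: z = 0.1262 + -1.1337i, |z|^2 = 1.3012
Iter 7: z = -1.2923 + -1.2502i, |z|^2 = 3.2331
Iter 8: z = 0.0840 + 2.2673i, |z|^2 = 5.1478
Escaped at iteration 8

Answer: 8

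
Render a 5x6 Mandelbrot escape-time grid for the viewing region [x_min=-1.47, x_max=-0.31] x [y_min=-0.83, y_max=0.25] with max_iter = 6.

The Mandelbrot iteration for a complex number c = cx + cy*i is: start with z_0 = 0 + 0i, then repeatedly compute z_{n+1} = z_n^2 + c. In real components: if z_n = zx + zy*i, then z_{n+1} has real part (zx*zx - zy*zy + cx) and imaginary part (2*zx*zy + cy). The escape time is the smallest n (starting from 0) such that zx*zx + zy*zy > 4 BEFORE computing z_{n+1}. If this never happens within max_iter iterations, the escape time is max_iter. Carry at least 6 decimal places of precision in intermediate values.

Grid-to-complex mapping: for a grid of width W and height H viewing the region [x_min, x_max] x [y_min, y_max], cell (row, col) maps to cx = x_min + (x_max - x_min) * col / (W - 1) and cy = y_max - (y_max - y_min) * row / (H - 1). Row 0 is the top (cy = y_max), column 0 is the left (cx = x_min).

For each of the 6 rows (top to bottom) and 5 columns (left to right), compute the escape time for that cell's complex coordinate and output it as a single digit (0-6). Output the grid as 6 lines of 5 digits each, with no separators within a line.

Answer: 56666
66666
56666
46666
33566
33446

Derivation:
(row=0, col=0): c = -1.4700 + 0.2500i → escape time 5
(row=0, col=1): c = -1.1800 + 0.2500i → escape time 6
(row=0, col=2): c = -0.8900 + 0.2500i → escape time 6
(row=0, col=3): c = -0.6000 + 0.2500i → escape time 6
(row=0, col=4): c = -0.3100 + 0.2500i → escape time 6
(row=1, col=0): c = -1.4700 + 0.0340i → escape time 6
(row=1, col=1): c = -1.1800 + 0.0340i → escape time 6
(row=1, col=2): c = -0.8900 + 0.0340i → escape time 6
(row=1, col=3): c = -0.6000 + 0.0340i → escape time 6
(row=1, col=4): c = -0.3100 + 0.0340i → escape time 6
(row=2, col=0): c = -1.4700 + -0.1820i → escape time 5
(row=2, col=1): c = -1.1800 + -0.1820i → escape time 6
(row=2, col=2): c = -0.8900 + -0.1820i → escape time 6
(row=2, col=3): c = -0.6000 + -0.1820i → escape time 6
(row=2, col=4): c = -0.3100 + -0.1820i → escape time 6
(row=3, col=0): c = -1.4700 + -0.3980i → escape time 4
(row=3, col=1): c = -1.1800 + -0.3980i → escape time 6
(row=3, col=2): c = -0.8900 + -0.3980i → escape time 6
(row=3, col=3): c = -0.6000 + -0.3980i → escape time 6
(row=3, col=4): c = -0.3100 + -0.3980i → escape time 6
(row=4, col=0): c = -1.4700 + -0.6140i → escape time 3
(row=4, col=1): c = -1.1800 + -0.6140i → escape time 3
(row=4, col=2): c = -0.8900 + -0.6140i → escape time 5
(row=4, col=3): c = -0.6000 + -0.6140i → escape time 6
(row=4, col=4): c = -0.3100 + -0.6140i → escape time 6
(row=5, col=0): c = -1.4700 + -0.8300i → escape time 3
(row=5, col=1): c = -1.1800 + -0.8300i → escape time 3
(row=5, col=2): c = -0.8900 + -0.8300i → escape time 4
(row=5, col=3): c = -0.6000 + -0.8300i → escape time 4
(row=5, col=4): c = -0.3100 + -0.8300i → escape time 6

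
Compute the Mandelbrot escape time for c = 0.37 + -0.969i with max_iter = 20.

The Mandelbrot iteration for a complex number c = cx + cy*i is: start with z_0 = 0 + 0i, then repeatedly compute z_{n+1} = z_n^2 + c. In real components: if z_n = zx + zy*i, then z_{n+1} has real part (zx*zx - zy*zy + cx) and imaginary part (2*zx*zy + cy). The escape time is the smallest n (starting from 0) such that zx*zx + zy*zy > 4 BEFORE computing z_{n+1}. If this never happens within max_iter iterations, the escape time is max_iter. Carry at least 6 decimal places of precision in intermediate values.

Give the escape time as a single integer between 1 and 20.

Answer: 3

Derivation:
z_0 = 0 + 0i, c = 0.3700 + -0.9690i
Iter 1: z = 0.3700 + -0.9690i, |z|^2 = 1.0759
Iter 2: z = -0.4321 + -1.6861i, |z|^2 = 3.0295
Iter 3: z = -2.2861 + 0.4880i, |z|^2 = 5.4645
Escaped at iteration 3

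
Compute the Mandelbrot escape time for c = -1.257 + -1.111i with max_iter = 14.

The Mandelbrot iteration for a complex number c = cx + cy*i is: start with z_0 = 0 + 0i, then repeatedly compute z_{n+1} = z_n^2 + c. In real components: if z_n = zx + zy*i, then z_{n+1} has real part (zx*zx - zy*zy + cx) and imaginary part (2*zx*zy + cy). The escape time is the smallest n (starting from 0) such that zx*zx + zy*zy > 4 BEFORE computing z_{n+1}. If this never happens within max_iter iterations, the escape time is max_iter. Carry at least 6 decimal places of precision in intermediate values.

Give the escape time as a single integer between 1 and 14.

z_0 = 0 + 0i, c = -1.2570 + -1.1110i
Iter 1: z = -1.2570 + -1.1110i, |z|^2 = 2.8144
Iter 2: z = -0.9113 + 1.6821i, |z|^2 = 3.6597
Iter 3: z = -3.2559 + -4.1766i, |z|^2 = 28.0449
Escaped at iteration 3

Answer: 3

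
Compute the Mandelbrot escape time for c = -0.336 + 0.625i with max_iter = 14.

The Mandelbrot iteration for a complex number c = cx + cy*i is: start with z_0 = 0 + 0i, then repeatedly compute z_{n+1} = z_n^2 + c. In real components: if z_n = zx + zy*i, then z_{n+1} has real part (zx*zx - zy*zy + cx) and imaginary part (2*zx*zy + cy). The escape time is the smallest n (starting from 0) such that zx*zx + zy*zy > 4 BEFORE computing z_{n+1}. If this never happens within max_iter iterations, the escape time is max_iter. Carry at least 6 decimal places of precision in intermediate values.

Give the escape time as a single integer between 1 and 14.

z_0 = 0 + 0i, c = -0.3360 + 0.6250i
Iter 1: z = -0.3360 + 0.6250i, |z|^2 = 0.5035
Iter 2: z = -0.6137 + 0.2050i, |z|^2 = 0.4187
Iter 3: z = -0.0014 + 0.3734i, |z|^2 = 0.1394
Iter 4: z = -0.4754 + 0.6240i, |z|^2 = 0.6154
Iter 5: z = -0.4993 + 0.0317i, |z|^2 = 0.2504
Iter 6: z = -0.0877 + 0.5933i, |z|^2 = 0.3597
Iter 7: z = -0.6804 + 0.5210i, |z|^2 = 0.7343
Iter 8: z = -0.1445 + -0.0839i, |z|^2 = 0.0279
Iter 9: z = -0.3221 + 0.6493i, |z|^2 = 0.5253
Iter 10: z = -0.6537 + 0.2067i, |z|^2 = 0.4701
Iter 11: z = 0.0487 + 0.3548i, |z|^2 = 0.1282
Iter 12: z = -0.4595 + 0.6595i, |z|^2 = 0.6461
Iter 13: z = -0.5599 + 0.0189i, |z|^2 = 0.3138

Answer: 14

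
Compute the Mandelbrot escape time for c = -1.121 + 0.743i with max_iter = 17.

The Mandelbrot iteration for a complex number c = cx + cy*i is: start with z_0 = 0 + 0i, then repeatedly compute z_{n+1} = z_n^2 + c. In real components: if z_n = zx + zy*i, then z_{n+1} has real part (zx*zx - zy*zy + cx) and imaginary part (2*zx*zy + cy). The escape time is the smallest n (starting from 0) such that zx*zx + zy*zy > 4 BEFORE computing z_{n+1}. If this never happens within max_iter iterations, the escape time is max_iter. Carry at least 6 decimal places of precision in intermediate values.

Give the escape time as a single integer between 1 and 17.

z_0 = 0 + 0i, c = -1.1210 + 0.7430i
Iter 1: z = -1.1210 + 0.7430i, |z|^2 = 1.8087
Iter 2: z = -0.4164 + -0.9228i, |z|^2 = 1.0250
Iter 3: z = -1.7992 + 1.5115i, |z|^2 = 5.5217
Escaped at iteration 3

Answer: 3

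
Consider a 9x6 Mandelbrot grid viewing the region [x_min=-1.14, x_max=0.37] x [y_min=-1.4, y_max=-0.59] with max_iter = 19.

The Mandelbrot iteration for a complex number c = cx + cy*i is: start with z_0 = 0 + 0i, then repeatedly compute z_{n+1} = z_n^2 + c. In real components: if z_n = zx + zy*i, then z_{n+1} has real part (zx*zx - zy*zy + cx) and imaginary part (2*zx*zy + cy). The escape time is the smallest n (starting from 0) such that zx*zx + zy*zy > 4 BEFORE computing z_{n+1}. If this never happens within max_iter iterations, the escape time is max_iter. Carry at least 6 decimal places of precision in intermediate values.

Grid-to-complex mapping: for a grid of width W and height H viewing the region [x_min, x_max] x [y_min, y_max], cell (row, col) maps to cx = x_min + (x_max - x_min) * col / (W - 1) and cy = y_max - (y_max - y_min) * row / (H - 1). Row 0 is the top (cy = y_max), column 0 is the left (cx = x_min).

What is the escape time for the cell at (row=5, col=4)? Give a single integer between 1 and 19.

Answer: 2

Derivation:
z_0 = 0 + 0i, c = -0.3850 + -1.4000i
Iter 1: z = -0.3850 + -1.4000i, |z|^2 = 2.1082
Iter 2: z = -2.1968 + -0.3220i, |z|^2 = 4.9295
Escaped at iteration 2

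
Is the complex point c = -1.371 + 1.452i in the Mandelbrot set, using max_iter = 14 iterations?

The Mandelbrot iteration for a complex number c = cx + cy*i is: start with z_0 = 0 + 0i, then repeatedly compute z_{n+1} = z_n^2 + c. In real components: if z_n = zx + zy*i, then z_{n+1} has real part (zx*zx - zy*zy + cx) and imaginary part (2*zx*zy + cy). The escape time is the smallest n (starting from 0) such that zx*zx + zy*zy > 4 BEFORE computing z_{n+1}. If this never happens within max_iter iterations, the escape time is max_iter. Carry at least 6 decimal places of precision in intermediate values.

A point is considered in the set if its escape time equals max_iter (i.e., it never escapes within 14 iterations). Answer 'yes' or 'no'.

Answer: no

Derivation:
z_0 = 0 + 0i, c = -1.3710 + 1.4520i
Iter 1: z = -1.3710 + 1.4520i, |z|^2 = 3.9879
Iter 2: z = -1.5997 + -2.5294i, |z|^2 = 8.9567
Escaped at iteration 2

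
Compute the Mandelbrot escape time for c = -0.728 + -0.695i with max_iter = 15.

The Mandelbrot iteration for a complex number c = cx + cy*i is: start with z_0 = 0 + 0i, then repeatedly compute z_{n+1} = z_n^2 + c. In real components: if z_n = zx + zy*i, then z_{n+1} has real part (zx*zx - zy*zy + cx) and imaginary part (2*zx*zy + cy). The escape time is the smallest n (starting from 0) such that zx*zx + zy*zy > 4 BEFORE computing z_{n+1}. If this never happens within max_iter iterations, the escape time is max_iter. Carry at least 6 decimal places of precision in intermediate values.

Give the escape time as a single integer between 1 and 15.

Answer: 5

Derivation:
z_0 = 0 + 0i, c = -0.7280 + -0.6950i
Iter 1: z = -0.7280 + -0.6950i, |z|^2 = 1.0130
Iter 2: z = -0.6810 + 0.3169i, |z|^2 = 0.5643
Iter 3: z = -0.3646 + -1.1267i, |z|^2 = 1.4023
Iter 4: z = -1.8644 + 0.1266i, |z|^2 = 3.4922
Iter 5: z = 2.7321 + -1.1671i, |z|^2 = 8.8266
Escaped at iteration 5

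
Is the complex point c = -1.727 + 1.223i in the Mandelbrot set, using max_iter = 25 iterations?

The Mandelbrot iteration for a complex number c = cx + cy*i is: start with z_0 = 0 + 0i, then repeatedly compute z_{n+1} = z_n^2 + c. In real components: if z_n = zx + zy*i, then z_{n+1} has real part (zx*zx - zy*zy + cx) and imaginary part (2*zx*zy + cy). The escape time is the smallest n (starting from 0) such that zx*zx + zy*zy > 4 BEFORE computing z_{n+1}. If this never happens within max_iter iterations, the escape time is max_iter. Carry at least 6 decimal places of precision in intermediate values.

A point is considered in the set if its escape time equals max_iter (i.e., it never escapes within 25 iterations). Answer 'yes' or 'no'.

z_0 = 0 + 0i, c = -1.7270 + 1.2230i
Iter 1: z = -1.7270 + 1.2230i, |z|^2 = 4.4783
Escaped at iteration 1

Answer: no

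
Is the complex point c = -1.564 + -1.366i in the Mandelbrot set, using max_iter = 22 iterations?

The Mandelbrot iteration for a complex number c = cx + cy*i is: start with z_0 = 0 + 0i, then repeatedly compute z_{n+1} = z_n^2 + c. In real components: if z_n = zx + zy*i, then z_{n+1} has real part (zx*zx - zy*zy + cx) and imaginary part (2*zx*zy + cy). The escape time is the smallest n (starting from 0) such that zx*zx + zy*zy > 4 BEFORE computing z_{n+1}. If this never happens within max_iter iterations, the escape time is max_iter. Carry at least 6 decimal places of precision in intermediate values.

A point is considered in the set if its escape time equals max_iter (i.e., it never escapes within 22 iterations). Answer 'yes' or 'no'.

Answer: no

Derivation:
z_0 = 0 + 0i, c = -1.5640 + -1.3660i
Iter 1: z = -1.5640 + -1.3660i, |z|^2 = 4.3121
Escaped at iteration 1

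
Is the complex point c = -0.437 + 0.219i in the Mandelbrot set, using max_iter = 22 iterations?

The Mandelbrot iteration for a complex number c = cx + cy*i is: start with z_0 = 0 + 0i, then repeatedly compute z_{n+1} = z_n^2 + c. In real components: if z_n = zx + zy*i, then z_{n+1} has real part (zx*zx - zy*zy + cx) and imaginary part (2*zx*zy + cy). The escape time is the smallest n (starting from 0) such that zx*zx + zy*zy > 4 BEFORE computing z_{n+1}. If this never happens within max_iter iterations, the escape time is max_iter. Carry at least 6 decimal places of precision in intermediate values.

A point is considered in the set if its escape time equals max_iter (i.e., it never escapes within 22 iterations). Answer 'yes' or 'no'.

z_0 = 0 + 0i, c = -0.4370 + 0.2190i
Iter 1: z = -0.4370 + 0.2190i, |z|^2 = 0.2389
Iter 2: z = -0.2940 + 0.0276i, |z|^2 = 0.0872
Iter 3: z = -0.3513 + 0.2028i, |z|^2 = 0.1646
Iter 4: z = -0.3547 + 0.0765i, |z|^2 = 0.1317
Iter 5: z = -0.3171 + 0.1647i, |z|^2 = 0.1277
Iter 6: z = -0.3636 + 0.1145i, |z|^2 = 0.1453
Iter 7: z = -0.3179 + 0.1357i, |z|^2 = 0.1195
Iter 8: z = -0.3543 + 0.1327i, |z|^2 = 0.1432
Iter 9: z = -0.3291 + 0.1249i, |z|^2 = 0.1239
Iter 10: z = -0.3443 + 0.1368i, |z|^2 = 0.1373
Iter 11: z = -0.3371 + 0.1248i, |z|^2 = 0.1292
Iter 12: z = -0.3389 + 0.1348i, |z|^2 = 0.1330
Iter 13: z = -0.3403 + 0.1276i, |z|^2 = 0.1321
Iter 14: z = -0.3375 + 0.1322i, |z|^2 = 0.1313
Iter 15: z = -0.3406 + 0.1298i, |z|^2 = 0.1328
Iter 16: z = -0.3379 + 0.1306i, |z|^2 = 0.1312
Iter 17: z = -0.3399 + 0.1308i, |z|^2 = 0.1326
Iter 18: z = -0.3386 + 0.1301i, |z|^2 = 0.1316
Iter 19: z = -0.3393 + 0.1309i, |z|^2 = 0.1323
Iter 20: z = -0.3390 + 0.1302i, |z|^2 = 0.1319
Iter 21: z = -0.3390 + 0.1307i, |z|^2 = 0.1320
Did not escape in 22 iterations → in set

Answer: yes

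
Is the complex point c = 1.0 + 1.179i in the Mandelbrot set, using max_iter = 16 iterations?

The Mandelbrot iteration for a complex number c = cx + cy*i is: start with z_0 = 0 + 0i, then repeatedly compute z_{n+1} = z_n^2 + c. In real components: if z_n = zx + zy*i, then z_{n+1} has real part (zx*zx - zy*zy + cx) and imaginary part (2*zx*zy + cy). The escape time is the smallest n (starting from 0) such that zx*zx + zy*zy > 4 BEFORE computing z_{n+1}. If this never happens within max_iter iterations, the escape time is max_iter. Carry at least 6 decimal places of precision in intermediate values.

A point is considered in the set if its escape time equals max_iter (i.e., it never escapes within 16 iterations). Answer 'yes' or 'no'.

Answer: no

Derivation:
z_0 = 0 + 0i, c = 1.0000 + 1.1790i
Iter 1: z = 1.0000 + 1.1790i, |z|^2 = 2.3900
Iter 2: z = 0.6100 + 3.5370i, |z|^2 = 12.8824
Escaped at iteration 2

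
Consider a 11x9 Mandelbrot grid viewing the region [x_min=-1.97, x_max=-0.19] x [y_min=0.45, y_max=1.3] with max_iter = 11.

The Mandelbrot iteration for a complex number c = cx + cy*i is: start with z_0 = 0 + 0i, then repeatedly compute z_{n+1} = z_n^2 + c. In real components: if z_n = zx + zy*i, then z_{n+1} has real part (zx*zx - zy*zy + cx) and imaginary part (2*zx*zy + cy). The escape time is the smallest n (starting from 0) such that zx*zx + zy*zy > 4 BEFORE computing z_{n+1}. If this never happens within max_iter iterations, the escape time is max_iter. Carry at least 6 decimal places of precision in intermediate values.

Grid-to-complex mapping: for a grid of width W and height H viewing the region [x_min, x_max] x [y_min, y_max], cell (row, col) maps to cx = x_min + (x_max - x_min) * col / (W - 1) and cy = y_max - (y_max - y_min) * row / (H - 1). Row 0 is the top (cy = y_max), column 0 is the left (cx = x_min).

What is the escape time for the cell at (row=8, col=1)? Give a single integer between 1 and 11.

Answer: 3

Derivation:
z_0 = 0 + 0i, c = -1.7920 + 0.4500i
Iter 1: z = -1.7920 + 0.4500i, |z|^2 = 3.4138
Iter 2: z = 1.2168 + -1.1628i, |z|^2 = 2.8326
Iter 3: z = -1.6636 + -2.3797i, |z|^2 = 8.4305
Escaped at iteration 3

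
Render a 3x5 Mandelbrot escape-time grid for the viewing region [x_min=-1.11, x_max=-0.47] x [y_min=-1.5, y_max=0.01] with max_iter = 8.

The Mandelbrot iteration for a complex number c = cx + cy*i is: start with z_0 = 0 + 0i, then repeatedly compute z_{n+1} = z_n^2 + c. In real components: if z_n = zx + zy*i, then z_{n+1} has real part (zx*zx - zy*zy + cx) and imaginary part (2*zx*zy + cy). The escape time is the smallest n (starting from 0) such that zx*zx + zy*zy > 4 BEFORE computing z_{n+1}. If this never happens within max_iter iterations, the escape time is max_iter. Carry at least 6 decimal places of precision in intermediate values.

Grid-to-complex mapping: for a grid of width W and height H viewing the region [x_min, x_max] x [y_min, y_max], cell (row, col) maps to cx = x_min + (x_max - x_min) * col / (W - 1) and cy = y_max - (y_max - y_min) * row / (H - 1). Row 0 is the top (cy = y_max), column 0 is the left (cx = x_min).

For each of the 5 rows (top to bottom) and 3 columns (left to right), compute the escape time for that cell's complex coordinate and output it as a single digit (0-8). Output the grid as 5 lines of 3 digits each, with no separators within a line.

(row=0, col=0): c = -1.1100 + 0.0100i → escape time 8
(row=0, col=1): c = -0.7900 + 0.0100i → escape time 8
(row=0, col=2): c = -0.4700 + 0.0100i → escape time 8
(row=1, col=0): c = -1.1100 + -0.3675i → escape time 7
(row=1, col=1): c = -0.7900 + -0.3675i → escape time 8
(row=1, col=2): c = -0.4700 + -0.3675i → escape time 8
(row=2, col=0): c = -1.1100 + -0.7450i → escape time 3
(row=2, col=1): c = -0.7900 + -0.7450i → escape time 4
(row=2, col=2): c = -0.4700 + -0.7450i → escape time 6
(row=3, col=0): c = -1.1100 + -1.1225i → escape time 3
(row=3, col=1): c = -0.7900 + -1.1225i → escape time 3
(row=3, col=2): c = -0.4700 + -1.1225i → escape time 3
(row=4, col=0): c = -1.1100 + -1.5000i → escape time 2
(row=4, col=1): c = -0.7900 + -1.5000i → escape time 2
(row=4, col=2): c = -0.4700 + -1.5000i → escape time 2

Answer: 888
788
346
333
222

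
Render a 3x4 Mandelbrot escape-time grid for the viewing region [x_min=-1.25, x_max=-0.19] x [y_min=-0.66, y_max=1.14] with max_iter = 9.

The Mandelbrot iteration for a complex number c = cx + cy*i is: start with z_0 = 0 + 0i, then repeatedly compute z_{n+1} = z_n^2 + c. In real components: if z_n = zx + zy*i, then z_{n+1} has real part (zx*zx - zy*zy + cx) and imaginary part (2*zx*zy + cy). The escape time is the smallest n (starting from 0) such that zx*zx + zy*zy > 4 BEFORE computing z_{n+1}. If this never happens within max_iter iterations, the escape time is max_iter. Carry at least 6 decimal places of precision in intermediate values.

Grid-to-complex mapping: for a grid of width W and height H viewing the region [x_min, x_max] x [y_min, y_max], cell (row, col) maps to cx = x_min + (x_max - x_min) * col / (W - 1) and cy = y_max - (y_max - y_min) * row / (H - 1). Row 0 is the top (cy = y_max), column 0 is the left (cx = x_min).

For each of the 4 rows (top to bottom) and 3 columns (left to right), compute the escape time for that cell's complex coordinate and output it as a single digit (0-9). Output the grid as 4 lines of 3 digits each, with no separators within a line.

(row=0, col=0): c = -1.2500 + 1.1400i → escape time 3
(row=0, col=1): c = -0.7200 + 1.1400i → escape time 3
(row=0, col=2): c = -0.1900 + 1.1400i → escape time 5
(row=1, col=0): c = -1.2500 + 0.5400i → escape time 4
(row=1, col=1): c = -0.7200 + 0.5400i → escape time 6
(row=1, col=2): c = -0.1900 + 0.5400i → escape time 9
(row=2, col=0): c = -1.2500 + -0.0600i → escape time 9
(row=2, col=1): c = -0.7200 + -0.0600i → escape time 9
(row=2, col=2): c = -0.1900 + -0.0600i → escape time 9
(row=3, col=0): c = -1.2500 + -0.6600i → escape time 3
(row=3, col=1): c = -0.7200 + -0.6600i → escape time 5
(row=3, col=2): c = -0.1900 + -0.6600i → escape time 9

Answer: 335
469
999
359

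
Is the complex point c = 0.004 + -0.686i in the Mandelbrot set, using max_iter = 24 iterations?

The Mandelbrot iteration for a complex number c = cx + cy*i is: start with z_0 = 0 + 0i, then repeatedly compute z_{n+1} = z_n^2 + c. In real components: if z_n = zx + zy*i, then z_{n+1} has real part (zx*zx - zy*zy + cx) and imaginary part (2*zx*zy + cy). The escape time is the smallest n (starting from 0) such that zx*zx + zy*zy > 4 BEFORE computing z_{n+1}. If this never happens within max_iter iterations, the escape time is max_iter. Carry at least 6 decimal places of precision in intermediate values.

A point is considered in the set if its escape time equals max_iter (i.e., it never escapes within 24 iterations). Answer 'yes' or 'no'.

z_0 = 0 + 0i, c = 0.0040 + -0.6860i
Iter 1: z = 0.0040 + -0.6860i, |z|^2 = 0.4706
Iter 2: z = -0.4666 + -0.6915i, |z|^2 = 0.6959
Iter 3: z = -0.2565 + -0.0407i, |z|^2 = 0.0674
Iter 4: z = 0.0681 + -0.6651i, |z|^2 = 0.4470
Iter 5: z = -0.4337 + -0.7766i, |z|^2 = 0.7912
Iter 6: z = -0.4110 + -0.0123i, |z|^2 = 0.1691
Iter 7: z = 0.1728 + -0.6759i, |z|^2 = 0.4866
Iter 8: z = -0.4229 + -0.9195i, |z|^2 = 1.0244
Iter 9: z = -0.6626 + 0.0918i, |z|^2 = 0.4475
Iter 10: z = 0.4347 + -0.8077i, |z|^2 = 0.8413
Iter 11: z = -0.4594 + -1.3882i, |z|^2 = 2.1381
Iter 12: z = -1.7119 + 0.5896i, |z|^2 = 3.2782
Iter 13: z = 2.5871 + -2.7045i, |z|^2 = 14.0074
Escaped at iteration 13

Answer: no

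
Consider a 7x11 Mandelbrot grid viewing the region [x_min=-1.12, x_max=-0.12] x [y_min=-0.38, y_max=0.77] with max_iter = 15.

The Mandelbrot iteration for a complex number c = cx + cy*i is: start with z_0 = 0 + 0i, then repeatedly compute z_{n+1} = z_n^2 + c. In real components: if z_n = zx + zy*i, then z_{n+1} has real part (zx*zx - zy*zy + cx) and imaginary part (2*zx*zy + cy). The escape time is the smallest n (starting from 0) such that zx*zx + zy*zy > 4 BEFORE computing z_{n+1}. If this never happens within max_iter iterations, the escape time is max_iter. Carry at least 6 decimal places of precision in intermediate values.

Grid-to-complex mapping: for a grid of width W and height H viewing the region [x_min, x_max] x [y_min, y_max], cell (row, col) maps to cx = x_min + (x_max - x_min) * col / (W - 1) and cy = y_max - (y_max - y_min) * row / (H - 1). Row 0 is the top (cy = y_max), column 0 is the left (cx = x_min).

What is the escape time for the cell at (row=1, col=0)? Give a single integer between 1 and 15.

Answer: 3

Derivation:
z_0 = 0 + 0i, c = -1.1200 + 0.6550i
Iter 1: z = -1.1200 + 0.6550i, |z|^2 = 1.6834
Iter 2: z = -0.2946 + -0.8122i, |z|^2 = 0.7465
Iter 3: z = -1.6929 + 1.1336i, |z|^2 = 4.1508
Escaped at iteration 3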